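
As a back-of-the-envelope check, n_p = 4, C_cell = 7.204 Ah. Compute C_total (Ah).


Parallel capacities add: 4 * 7.204 Ah = 28.816 Ah

28.816 Ah


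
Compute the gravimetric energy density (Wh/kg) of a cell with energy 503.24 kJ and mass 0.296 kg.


Convert: E = 503.24 kJ = 139.79 Wh
ED = E / m = 139.79 / 0.296 = 472.3 Wh/kg

472.3 Wh/kg


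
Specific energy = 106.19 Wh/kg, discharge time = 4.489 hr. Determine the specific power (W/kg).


P_specific = E / t = 106.19 / 4.489 = 23.66 W/kg

23.66 W/kg


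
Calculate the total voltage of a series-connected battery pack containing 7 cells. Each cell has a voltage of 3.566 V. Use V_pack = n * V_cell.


V_pack = n * V_cell = 7 * 3.566 = 24.962 V

24.962 V


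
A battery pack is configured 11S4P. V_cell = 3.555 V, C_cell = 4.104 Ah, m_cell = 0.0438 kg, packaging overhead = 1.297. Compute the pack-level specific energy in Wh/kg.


Step 1: V_pack = 11 * 3.555 = 39.105 V
Step 2: C_pack = 4 * 4.104 = 16.416 Ah
Step 3: E_pack = V_pack * C_pack = 39.105 * 16.416 = 641.95 Wh
Step 4: m_pack = 11 * 4 * 0.0438 * 1.297 = 2.4996 kg
Step 5: ED = E_pack / m_pack = 641.95 / 2.4996 = 256.8 Wh/kg

256.8 Wh/kg


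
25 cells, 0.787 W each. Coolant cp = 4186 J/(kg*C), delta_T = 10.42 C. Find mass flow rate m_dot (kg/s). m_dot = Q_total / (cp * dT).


Q_total = 25 * 0.787 = 19.675 W
m_dot = Q_total / (cp * dT) = 19.675 / (4186 * 10.42) = 4.511e-04 kg/s

4.511e-04 kg/s


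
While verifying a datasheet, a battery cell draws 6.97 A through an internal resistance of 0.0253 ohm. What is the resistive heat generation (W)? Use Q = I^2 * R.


Q = I^2 * R = 6.97^2 * 0.0253 = 1.229 W

1.229 W


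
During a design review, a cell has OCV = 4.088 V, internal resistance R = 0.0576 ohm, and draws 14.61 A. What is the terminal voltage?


V = OCV - I*R = 4.088 - 14.61 * 0.0576 = 3.246 V

3.246 V


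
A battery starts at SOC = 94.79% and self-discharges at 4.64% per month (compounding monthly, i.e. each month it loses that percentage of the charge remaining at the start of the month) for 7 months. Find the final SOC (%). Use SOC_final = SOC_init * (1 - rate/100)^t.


Monthly retention factor = 1 - 4.64/100 = 0.9536
Over 7 months: factor^7 = 0.71707
SOC_final = 94.79 * 0.71707 = 67.97%

67.97%


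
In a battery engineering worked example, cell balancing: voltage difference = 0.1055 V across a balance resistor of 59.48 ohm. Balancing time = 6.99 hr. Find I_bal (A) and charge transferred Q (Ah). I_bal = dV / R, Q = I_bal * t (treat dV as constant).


I_bal = dV / R = 0.1055 / 59.48 = 0.0017737 A
Q = I_bal * t = 0.0017737 * 6.99 = 0.01240 Ah

I=0.0017737 A, Q=0.01240 Ah


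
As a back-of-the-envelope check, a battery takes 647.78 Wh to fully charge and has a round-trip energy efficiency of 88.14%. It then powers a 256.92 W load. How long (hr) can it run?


Step 1: E_discharge = eta/100 * E_charge = 88.14/100 * 647.78 = 570.95 Wh
Step 2: t = E_discharge / P = 570.95 / 256.92 = 2.222 hr

2.222 hr


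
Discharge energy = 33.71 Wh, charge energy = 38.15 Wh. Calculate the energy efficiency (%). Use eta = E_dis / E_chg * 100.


Round-trip efficiency = 33.71/38.15 * 100% = 88.36%

88.36%


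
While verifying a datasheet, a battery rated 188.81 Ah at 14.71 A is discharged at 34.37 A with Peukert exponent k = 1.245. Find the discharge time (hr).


Step 1: t_rated = C / I_rated = 188.81 / 14.71 = 12.835 hr
Step 2: ratio = 14.71 / 34.37 = 0.42799
Step 3: ratio^k = 0.42799^1.245 = 0.34764
Step 4: t = t_rated * ratio^k = 12.835 * 0.34764 = 4.462 hr

4.462 hr


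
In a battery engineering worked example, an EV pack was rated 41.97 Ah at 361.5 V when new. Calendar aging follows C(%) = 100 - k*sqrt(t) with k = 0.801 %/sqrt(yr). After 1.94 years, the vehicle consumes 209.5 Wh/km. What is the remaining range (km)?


Step 1: capacity retention = 100 - 0.801 * sqrt(1.94) = 100 - 0.801 * 1.3928 = 98.884%
Step 2: C_now = 41.97 * 98.884/100 = 41.502 Ah
Step 3: E_pack = V * C_now = 361.5 * 41.502 = 15003 Wh
Step 4: range = E_pack / consumption = 15003 / 209.5 = 71.61 km

71.61 km


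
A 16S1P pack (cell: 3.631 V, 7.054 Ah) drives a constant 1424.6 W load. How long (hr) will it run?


Step 1: E_pack = Ns * V_cell * Np * C_cell = 16 * 3.631 * 1 * 7.054 = 409.81 Wh
Step 2: t = E_pack / P = 409.81 / 1424.6 = 0.2877 hr

0.2877 hr


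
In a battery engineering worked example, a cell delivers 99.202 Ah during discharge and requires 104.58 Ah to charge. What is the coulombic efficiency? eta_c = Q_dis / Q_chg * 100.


eta_c = Q_dis / Q_chg * 100 = 99.202 / 104.58 * 100 = 94.86%

94.86%


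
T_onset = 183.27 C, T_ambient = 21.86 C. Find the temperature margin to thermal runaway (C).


margin = T_onset - T_ambient = 183.27 - 21.86 = 161.41 C

161.41 C


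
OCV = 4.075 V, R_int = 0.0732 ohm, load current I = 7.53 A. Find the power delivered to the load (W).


Step 1: V_terminal = OCV - I*R = 4.075 - 7.53 * 0.0732 = 3.5238 V
Step 2: P_out = V_terminal * I = 3.5238 * 7.53 = 26.53 W

26.53 W


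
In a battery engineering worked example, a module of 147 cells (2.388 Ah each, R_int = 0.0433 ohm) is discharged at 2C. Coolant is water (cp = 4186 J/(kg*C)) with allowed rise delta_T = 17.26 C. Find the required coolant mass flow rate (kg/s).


Step 1: I = 2 * 2.388 = 4.776 A
Step 2: Q_cell = I^2 * R = 4.776^2 * 0.0433 = 0.98768 W
Step 3: Q_total = 147 * 0.98768 = 145.19 W
Step 4: m_dot = Q_total / (cp * dT) = 145.19 / (4186 * 17.26) = 0.002010 kg/s

0.002010 kg/s


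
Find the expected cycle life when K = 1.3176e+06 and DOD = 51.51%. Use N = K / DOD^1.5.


DOD^1.5 = 369.69
N = K / DOD^1.5 = 1.3176e+06 / 369.69 = 3564

3564 cycles


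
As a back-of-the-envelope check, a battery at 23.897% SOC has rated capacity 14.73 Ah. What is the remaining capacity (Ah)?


remaining = SOC / 100 * total = 23.897 / 100 * 14.73 = 3.520 Ah

3.520 Ah


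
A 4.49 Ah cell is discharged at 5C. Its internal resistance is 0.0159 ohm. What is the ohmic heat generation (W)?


Step 1: I = C_rate * capacity = 5 * 4.49 = 22.45 A
Step 2: Q = I^2 * R = 22.45^2 * 0.0159 = 504 * 0.0159 = 8.014 W

8.014 W


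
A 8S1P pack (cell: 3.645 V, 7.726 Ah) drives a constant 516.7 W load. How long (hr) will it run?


Step 1: E_pack = Ns * V_cell * Np * C_cell = 8 * 3.645 * 1 * 7.726 = 225.29 Wh
Step 2: t = E_pack / P = 225.29 / 516.7 = 0.4360 hr

0.4360 hr


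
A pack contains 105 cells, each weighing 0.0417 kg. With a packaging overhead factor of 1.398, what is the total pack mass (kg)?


Cell mass sum = 105 * 0.0417 = 4.3785 kg
With overhead 1.398: m_pack = 4.3785 * 1.398 = 6.121 kg

6.121 kg


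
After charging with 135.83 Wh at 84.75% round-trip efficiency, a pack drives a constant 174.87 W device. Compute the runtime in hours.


Step 1: E_discharge = eta/100 * E_charge = 84.75/100 * 135.83 = 115.12 Wh
Step 2: t = E_discharge / P = 115.12 / 174.87 = 0.6583 hr

0.6583 hr


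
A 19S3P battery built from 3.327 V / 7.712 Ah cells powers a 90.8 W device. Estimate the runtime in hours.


Step 1: E_pack = Ns * V_cell * Np * C_cell = 19 * 3.327 * 3 * 7.712 = 1462.5 Wh
Step 2: t = E_pack / P = 1462.5 / 90.8 = 16.11 hr

16.11 hr


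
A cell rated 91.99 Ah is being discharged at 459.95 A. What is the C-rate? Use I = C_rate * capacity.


Rearranging: C_rate = 459.95 / 91.99 = 5C

5C


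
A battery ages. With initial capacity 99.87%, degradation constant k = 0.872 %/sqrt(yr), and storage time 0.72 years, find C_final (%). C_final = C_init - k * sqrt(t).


Step 1: sqrt(0.72 yr) = 0.84853
Step 2: drop = 0.872 * 0.84853 = 0.73992
Step 3: C_final = 99.87 - 0.73992 = 99.13%

99.13%


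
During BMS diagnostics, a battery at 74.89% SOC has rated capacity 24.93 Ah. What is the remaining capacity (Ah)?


remaining = SOC / 100 * total = 74.89 / 100 * 24.93 = 18.67 Ah

18.67 Ah


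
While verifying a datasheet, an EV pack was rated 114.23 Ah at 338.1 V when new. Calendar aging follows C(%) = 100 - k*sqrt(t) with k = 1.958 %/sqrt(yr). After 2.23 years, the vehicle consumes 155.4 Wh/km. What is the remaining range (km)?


Step 1: capacity retention = 100 - 1.958 * sqrt(2.23) = 100 - 1.958 * 1.4933 = 97.076%
Step 2: C_now = 114.23 * 97.076/100 = 110.89 Ah
Step 3: E_pack = V * C_now = 338.1 * 110.89 = 37492 Wh
Step 4: range = E_pack / consumption = 37492 / 155.4 = 241.3 km

241.3 km


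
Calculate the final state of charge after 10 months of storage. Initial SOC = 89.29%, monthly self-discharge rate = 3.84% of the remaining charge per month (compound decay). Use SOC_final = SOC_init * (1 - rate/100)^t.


Monthly retention factor = 1 - 3.84/100 = 0.9616
Over 10 months: factor^10 = 0.676
SOC_final = 89.29 * 0.676 = 60.36%

60.36%


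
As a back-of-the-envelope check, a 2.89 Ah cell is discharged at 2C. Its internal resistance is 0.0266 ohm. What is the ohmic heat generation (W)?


Step 1: I = C_rate * capacity = 2 * 2.89 = 5.78 A
Step 2: Q = I^2 * R = 5.78^2 * 0.0266 = 33.408 * 0.0266 = 0.8887 W

0.8887 W


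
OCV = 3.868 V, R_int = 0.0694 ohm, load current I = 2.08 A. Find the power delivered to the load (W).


Step 1: V_terminal = OCV - I*R = 3.868 - 2.08 * 0.0694 = 3.7236 V
Step 2: P_out = V_terminal * I = 3.7236 * 2.08 = 7.745 W

7.745 W


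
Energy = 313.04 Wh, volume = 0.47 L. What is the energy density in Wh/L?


Volumetric ED = 313.04 Wh / 0.47 L = 666.0 Wh/L

666.0 Wh/L


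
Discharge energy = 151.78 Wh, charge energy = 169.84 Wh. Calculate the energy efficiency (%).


Round-trip efficiency = 151.78/169.84 * 100% = 89.37%

89.37%


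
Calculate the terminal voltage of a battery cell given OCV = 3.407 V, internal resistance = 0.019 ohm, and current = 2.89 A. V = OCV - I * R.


V = OCV - I*R = 3.407 - 2.89 * 0.019 = 3.352 V

3.352 V


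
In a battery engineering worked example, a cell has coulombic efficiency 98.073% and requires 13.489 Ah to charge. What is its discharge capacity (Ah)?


Q_dis = eta/100 * Q_chg = 98.073/100 * 13.489 = 13.23 Ah

13.23 Ah


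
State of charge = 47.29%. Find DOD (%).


DOD = 100 - SOC = 100 - 47.29 = 52.71%

52.71%


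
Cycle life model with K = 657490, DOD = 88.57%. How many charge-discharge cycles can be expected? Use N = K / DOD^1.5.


DOD^1.5 = 833.55
N = K / DOD^1.5 = 657490 / 833.55 = 788.8

788.8 cycles


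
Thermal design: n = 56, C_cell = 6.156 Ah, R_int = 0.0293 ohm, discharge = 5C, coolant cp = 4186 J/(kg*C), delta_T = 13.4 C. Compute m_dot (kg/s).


Step 1: I = 5 * 6.156 = 30.78 A
Step 2: Q_cell = I^2 * R = 30.78^2 * 0.0293 = 27.759 W
Step 3: Q_total = 56 * 27.759 = 1554.5 W
Step 4: m_dot = Q_total / (cp * dT) = 1554.5 / (4186 * 13.4) = 0.02771 kg/s

0.02771 kg/s


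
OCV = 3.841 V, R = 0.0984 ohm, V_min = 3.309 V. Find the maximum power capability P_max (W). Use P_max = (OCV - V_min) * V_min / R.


dV = OCV - V_min = 0.532 V (so I_max = dV / R)
P_max = dV * V_min / R = 0.532 * 3.309 / 0.0984 = 17.89 W

17.89 W


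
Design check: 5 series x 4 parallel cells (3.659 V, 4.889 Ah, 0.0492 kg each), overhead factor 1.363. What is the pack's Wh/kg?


Step 1: V_pack = 5 * 3.659 = 18.295 V
Step 2: C_pack = 4 * 4.889 = 19.556 Ah
Step 3: E_pack = V_pack * C_pack = 18.295 * 19.556 = 357.78 Wh
Step 4: m_pack = 5 * 4 * 0.0492 * 1.363 = 1.3412 kg
Step 5: ED = E_pack / m_pack = 357.78 / 1.3412 = 266.8 Wh/kg

266.8 Wh/kg


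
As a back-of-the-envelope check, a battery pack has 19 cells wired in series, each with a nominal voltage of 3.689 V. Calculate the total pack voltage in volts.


With 19 cells in series at 3.689 V each, V_pack = 70.091 V

70.091 V


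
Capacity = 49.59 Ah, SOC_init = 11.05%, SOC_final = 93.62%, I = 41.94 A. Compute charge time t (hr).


Step 1: dSOC = 93.62% - 11.05% = 82.57%
Step 2: delta_Ah = 49.59 * 82.57 / 100 = 40.946 Ah
Step 3: t = 40.946 / 41.94 = 0.9763 hr

0.9763 hr


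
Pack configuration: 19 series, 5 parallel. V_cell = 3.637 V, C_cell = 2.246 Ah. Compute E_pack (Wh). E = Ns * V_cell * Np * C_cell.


E = Ns * Vcell * Np * Ccell = 19 * 3.637 * 5 * 2.246 = 776.0 Wh

776.0 Wh


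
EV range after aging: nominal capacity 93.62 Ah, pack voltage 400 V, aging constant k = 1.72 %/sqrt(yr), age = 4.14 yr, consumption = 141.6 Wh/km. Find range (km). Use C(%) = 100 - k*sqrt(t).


Step 1: capacity retention = 100 - 1.72 * sqrt(4.14) = 100 - 1.72 * 2.0347 = 96.5%
Step 2: C_now = 93.62 * 96.5/100 = 90.343 Ah
Step 3: E_pack = V * C_now = 400 * 90.343 = 36137 Wh
Step 4: range = E_pack / consumption = 36137 / 141.6 = 255.2 km

255.2 km


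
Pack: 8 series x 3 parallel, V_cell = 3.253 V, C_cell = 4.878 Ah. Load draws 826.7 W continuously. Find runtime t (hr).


Step 1: E_pack = Ns * V_cell * Np * C_cell = 8 * 3.253 * 3 * 4.878 = 380.84 Wh
Step 2: t = E_pack / P = 380.84 / 826.7 = 0.4607 hr

0.4607 hr


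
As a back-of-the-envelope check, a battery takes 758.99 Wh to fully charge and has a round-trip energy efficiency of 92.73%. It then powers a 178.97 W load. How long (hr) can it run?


Step 1: E_discharge = eta/100 * E_charge = 92.73/100 * 758.99 = 703.81 Wh
Step 2: t = E_discharge / P = 703.81 / 178.97 = 3.933 hr

3.933 hr


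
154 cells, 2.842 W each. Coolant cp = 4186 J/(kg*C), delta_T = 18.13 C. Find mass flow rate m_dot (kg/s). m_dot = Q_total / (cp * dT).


Step 1: Total heat Q = 154 * 2.842 W = 437.67 W
Step 2: denom = cp * dT = 4186 * 18.13 = 75892
Step 3: m_dot = 437.67 / 75892 = 0.005767 kg/s

0.005767 kg/s


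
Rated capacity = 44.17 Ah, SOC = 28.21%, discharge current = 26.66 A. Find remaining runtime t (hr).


Step 1: remaining = SOC/100 * C_total = 28.21/100 * 44.17 = 12.46 Ah
Step 2: t = remaining / I = 12.46 / 26.66 = 0.4674 hr

0.4674 hr


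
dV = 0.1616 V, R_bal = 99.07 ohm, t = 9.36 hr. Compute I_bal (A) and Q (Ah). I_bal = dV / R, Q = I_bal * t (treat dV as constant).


I_bal = dV / R = 0.1616 / 99.07 = 0.0016312 A
Q = I_bal * t = 0.0016312 * 9.36 = 0.01527 Ah

I=0.0016312 A, Q=0.01527 Ah


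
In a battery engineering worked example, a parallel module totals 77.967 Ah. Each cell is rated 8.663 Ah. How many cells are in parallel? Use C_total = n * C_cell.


n = C_total / C_cell = 77.967 / 8.663 = 9

9


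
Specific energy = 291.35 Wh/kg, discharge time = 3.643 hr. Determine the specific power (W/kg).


Specific power = 291.35 Wh/kg / 3.643 hr = 79.98 W/kg

79.98 W/kg


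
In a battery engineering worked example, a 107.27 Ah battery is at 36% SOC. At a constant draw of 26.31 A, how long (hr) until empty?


Step 1: remaining = SOC/100 * C_total = 36/100 * 107.27 = 38.617 Ah
Step 2: t = remaining / I = 38.617 / 26.31 = 1.468 hr

1.468 hr


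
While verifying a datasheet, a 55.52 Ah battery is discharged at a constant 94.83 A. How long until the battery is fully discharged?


t = capacity / current = 55.52 / 94.83 = 0.5855 hr

0.5855 hr


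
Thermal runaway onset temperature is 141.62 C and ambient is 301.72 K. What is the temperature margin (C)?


Convert: T_ambient = 301.72 K = 28.57 C
margin = 141.62 - 28.57 = 113.05 C

113.05 C


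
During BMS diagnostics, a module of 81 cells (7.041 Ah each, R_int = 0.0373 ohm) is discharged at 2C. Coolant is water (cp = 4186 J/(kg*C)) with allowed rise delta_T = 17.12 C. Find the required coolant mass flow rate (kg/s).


Step 1: I = 2 * 7.041 = 14.082 A
Step 2: Q_cell = I^2 * R = 14.082^2 * 0.0373 = 7.3967 W
Step 3: Q_total = 81 * 7.3967 = 599.13 W
Step 4: m_dot = Q_total / (cp * dT) = 599.13 / (4186 * 17.12) = 0.008360 kg/s

0.008360 kg/s


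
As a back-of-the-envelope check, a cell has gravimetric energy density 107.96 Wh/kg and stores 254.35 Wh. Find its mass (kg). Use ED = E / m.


m = E / ED = 254.35 / 107.96 = 2.356 kg

2.356 kg


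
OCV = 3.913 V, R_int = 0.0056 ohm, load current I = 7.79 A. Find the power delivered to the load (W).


Step 1: V_terminal = OCV - I*R = 3.913 - 7.79 * 0.0056 = 3.8694 V
Step 2: P_out = V_terminal * I = 3.8694 * 7.79 = 30.14 W

30.14 W


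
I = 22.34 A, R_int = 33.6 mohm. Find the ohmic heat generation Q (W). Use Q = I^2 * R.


Convert: R = 33.6 mohm = 0.0336 ohm
I^2 = 499.08
Q = 499.08 * 0.0336 = 16.77 W

16.77 W


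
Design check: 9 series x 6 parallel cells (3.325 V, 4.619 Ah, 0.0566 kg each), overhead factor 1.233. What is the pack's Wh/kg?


Step 1: V_pack = 9 * 3.325 = 29.925 V
Step 2: C_pack = 6 * 4.619 = 27.714 Ah
Step 3: E_pack = V_pack * C_pack = 29.925 * 27.714 = 829.34 Wh
Step 4: m_pack = 9 * 6 * 0.0566 * 1.233 = 3.7685 kg
Step 5: ED = E_pack / m_pack = 829.34 / 3.7685 = 220.1 Wh/kg

220.1 Wh/kg


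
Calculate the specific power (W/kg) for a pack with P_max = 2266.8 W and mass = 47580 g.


Convert: m = 47580 g = 47.58 kg
SP = P / m = 2266.8 / 47.58 = 47.64 W/kg

47.64 W/kg


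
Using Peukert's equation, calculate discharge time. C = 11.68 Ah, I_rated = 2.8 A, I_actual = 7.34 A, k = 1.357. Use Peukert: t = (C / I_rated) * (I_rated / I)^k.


t_rated = C / I_rated = 11.68 / 2.8 = 4.1714 hr
(I_rated/I)^k = (0.38147)^1.357 = 0.27042
t = t_rated * (I_rated/I)^k = 4.1714 * 0.27042 = 1.128 hr

1.128 hr


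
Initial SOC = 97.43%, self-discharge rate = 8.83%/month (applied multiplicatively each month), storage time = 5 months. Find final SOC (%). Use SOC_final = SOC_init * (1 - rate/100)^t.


Monthly retention factor = 1 - 8.83/100 = 0.9117
Over 5 months: factor^5 = 0.62988
SOC_final = 97.43 * 0.62988 = 61.37%

61.37%


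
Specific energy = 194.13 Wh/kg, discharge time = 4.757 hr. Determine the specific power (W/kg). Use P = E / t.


P_specific = E / t = 194.13 / 4.757 = 40.81 W/kg

40.81 W/kg


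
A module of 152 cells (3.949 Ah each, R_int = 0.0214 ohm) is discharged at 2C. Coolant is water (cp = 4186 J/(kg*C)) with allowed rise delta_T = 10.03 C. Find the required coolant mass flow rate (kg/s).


Step 1: I = 2 * 3.949 = 7.898 A
Step 2: Q_cell = I^2 * R = 7.898^2 * 0.0214 = 1.3349 W
Step 3: Q_total = 152 * 1.3349 = 202.9 W
Step 4: m_dot = Q_total / (cp * dT) = 202.9 / (4186 * 10.03) = 0.004833 kg/s

0.004833 kg/s


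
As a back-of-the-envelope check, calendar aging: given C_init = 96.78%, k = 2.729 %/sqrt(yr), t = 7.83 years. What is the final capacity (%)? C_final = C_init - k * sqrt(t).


sqrt(t) = sqrt(7.83) = 2.7982
C_final = 96.78 - 2.729 * 2.7982 = 89.14%

89.14%


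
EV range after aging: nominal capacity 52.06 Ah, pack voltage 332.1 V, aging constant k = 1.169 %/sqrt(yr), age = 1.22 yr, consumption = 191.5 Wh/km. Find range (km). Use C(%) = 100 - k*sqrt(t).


Step 1: capacity retention = 100 - 1.169 * sqrt(1.22) = 100 - 1.169 * 1.1045 = 98.709%
Step 2: C_now = 52.06 * 98.709/100 = 51.388 Ah
Step 3: E_pack = V * C_now = 332.1 * 51.388 = 17066 Wh
Step 4: range = E_pack / consumption = 17066 / 191.5 = 89.12 km

89.12 km


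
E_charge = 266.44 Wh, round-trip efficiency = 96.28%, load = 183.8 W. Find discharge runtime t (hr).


Step 1: E_discharge = eta/100 * E_charge = 96.28/100 * 266.44 = 256.53 Wh
Step 2: t = E_discharge / P = 256.53 / 183.8 = 1.396 hr

1.396 hr


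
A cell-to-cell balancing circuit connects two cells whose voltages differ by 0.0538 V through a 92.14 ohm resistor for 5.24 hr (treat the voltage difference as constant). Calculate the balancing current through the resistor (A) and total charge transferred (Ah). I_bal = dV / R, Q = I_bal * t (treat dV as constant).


First, Ohm's law: I_bal = 0.0538 V / 92.14 ohm = 5.8389e-04 A
Then Q = I * t = 5.8389e-04 A * 5.24 hr = 0.003060 Ah

I=5.8389e-04 A, Q=0.003060 Ah


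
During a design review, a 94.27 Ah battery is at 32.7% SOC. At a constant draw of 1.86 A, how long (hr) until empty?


Step 1: remaining = SOC/100 * C_total = 32.7/100 * 94.27 = 30.826 Ah
Step 2: t = remaining / I = 30.826 / 1.86 = 16.57 hr

16.57 hr


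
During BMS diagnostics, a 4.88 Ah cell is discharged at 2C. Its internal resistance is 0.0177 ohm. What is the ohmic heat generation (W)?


Step 1: I = C_rate * capacity = 2 * 4.88 = 9.76 A
Step 2: Q = I^2 * R = 9.76^2 * 0.0177 = 95.258 * 0.0177 = 1.686 W

1.686 W


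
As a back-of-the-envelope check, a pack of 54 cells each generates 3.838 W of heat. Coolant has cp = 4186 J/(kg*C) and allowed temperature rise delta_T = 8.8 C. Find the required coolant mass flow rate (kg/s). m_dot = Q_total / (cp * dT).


Step 1: Total heat Q = 54 * 3.838 W = 207.25 W
Step 2: denom = cp * dT = 4186 * 8.8 = 36837
Step 3: m_dot = 207.25 / 36837 = 0.005626 kg/s

0.005626 kg/s


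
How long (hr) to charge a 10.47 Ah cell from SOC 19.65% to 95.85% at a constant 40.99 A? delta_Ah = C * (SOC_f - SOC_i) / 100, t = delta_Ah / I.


delta_Ah = 10.47 * (95.85 - 19.65) / 100 = 7.9781 Ah
t = delta_Ah / I = 7.9781 / 40.99 = 0.1946 hr

0.1946 hr


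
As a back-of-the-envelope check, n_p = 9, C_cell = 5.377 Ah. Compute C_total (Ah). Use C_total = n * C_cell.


Parallel capacities add: 9 * 5.377 Ah = 48.393 Ah

48.393 Ah


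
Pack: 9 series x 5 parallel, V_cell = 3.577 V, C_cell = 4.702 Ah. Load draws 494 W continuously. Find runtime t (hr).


Step 1: E_pack = Ns * V_cell * Np * C_cell = 9 * 3.577 * 5 * 4.702 = 756.86 Wh
Step 2: t = E_pack / P = 756.86 / 494 = 1.532 hr

1.532 hr


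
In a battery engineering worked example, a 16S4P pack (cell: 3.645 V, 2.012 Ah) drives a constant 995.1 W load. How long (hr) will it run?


Step 1: E_pack = Ns * V_cell * Np * C_cell = 16 * 3.645 * 4 * 2.012 = 469.36 Wh
Step 2: t = E_pack / P = 469.36 / 995.1 = 0.4717 hr

0.4717 hr


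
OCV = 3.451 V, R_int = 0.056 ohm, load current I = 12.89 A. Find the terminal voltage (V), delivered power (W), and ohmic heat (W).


Step 1: V_terminal = OCV - I*R = 3.451 - 12.89 * 0.056 = 2.7292 V
Step 2: P_out = V_terminal * I = 2.7292 * 12.89 = 35.18 W
Step 3: Q = I^2 * R = 12.89^2 * 0.056 = 9.305 W

V=2.7292 V, P=35.18 W, Q=9.305 W


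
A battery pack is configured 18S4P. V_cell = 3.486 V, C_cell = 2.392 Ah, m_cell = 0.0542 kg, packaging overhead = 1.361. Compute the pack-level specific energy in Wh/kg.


Step 1: V_pack = 18 * 3.486 = 62.748 V
Step 2: C_pack = 4 * 2.392 = 9.568 Ah
Step 3: E_pack = V_pack * C_pack = 62.748 * 9.568 = 600.37 Wh
Step 4: m_pack = 18 * 4 * 0.0542 * 1.361 = 5.3112 kg
Step 5: ED = E_pack / m_pack = 600.37 / 5.3112 = 113.0 Wh/kg

113.0 Wh/kg


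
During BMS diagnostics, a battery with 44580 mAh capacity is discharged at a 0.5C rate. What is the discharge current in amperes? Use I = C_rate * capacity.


Convert: capacity = 44580 mAh = 44.58 Ah
At 0.5C: I = 0.5 * 44.58 Ah = 22.29 A

22.29 A


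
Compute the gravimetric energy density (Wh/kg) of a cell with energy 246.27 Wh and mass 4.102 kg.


Specific energy = 246.27 Wh / 4.102 kg = 60.04 Wh/kg

60.04 Wh/kg


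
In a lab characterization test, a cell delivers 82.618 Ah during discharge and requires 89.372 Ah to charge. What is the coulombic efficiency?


Coulombic efficiency = 82.618/89.372 * 100% = 92.44%

92.44%


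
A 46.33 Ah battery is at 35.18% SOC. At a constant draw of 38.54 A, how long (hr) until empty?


Step 1: remaining = SOC/100 * C_total = 35.18/100 * 46.33 = 16.299 Ah
Step 2: t = remaining / I = 16.299 / 38.54 = 0.4229 hr

0.4229 hr


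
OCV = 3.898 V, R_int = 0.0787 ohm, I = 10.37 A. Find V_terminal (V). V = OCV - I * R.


IR drop = 10.37 * 0.0787 = 0.81612 V
V = 3.898 - 0.81612 = 3.082 V

3.082 V


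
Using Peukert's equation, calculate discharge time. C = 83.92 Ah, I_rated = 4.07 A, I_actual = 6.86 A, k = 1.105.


Step 1: t_rated = C / I_rated = 83.92 / 4.07 = 20.619 hr
Step 2: ratio = 4.07 / 6.86 = 0.59329
Step 3: ratio^k = 0.59329^1.105 = 0.56164
Step 4: t = t_rated * ratio^k = 20.619 * 0.56164 = 11.58 hr

11.58 hr


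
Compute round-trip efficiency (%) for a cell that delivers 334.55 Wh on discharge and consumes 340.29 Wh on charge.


eta_e = E_dis / E_chg * 100 = 334.55 / 340.29 * 100 = 98.31%

98.31%


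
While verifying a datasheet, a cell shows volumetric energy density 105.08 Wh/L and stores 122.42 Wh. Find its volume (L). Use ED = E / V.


V = E / ED = 122.42 / 105.08 = 1.165 L

1.165 L


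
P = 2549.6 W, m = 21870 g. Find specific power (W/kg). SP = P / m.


Convert: m = 21870 g = 21.87 kg
SP = P / m = 2549.6 / 21.87 = 116.6 W/kg

116.6 W/kg


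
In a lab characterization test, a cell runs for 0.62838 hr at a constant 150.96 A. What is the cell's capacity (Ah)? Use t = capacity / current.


C = I * t = 150.96 * 0.62838 = 94.86 Ah

94.86 Ah


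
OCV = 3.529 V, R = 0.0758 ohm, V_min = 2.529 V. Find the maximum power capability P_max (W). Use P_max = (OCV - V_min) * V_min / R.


P_max = (OCV - V_min) * V_min / R = (3.529 - 2.529) * 2.529 / 0.0758 = 1 * 2.529 / 0.0758 = 33.36 W

33.36 W


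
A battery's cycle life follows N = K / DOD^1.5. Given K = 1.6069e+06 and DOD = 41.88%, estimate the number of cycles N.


Step 1: DOD^1.5 = 41.88^1.5 = 271.03
Step 2: N = 1.6069e+06 / 271.03 = 5929 cycles

5929 cycles


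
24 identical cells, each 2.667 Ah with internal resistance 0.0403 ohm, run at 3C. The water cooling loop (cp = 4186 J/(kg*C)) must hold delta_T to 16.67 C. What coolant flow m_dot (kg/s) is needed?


Step 1: I = 3 * 2.667 = 8.001 A
Step 2: Q_cell = I^2 * R = 8.001^2 * 0.0403 = 2.5798 W
Step 3: Q_total = 24 * 2.5798 = 61.915 W
Step 4: m_dot = Q_total / (cp * dT) = 61.915 / (4186 * 16.67) = 8.873e-04 kg/s

8.873e-04 kg/s


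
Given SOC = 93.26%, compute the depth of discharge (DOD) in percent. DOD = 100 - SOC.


Complement of SOC: DOD = 100% - 93.26% = 6.74%

6.74%


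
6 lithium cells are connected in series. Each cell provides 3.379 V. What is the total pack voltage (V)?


Series voltages add: 6 * 3.379 V = 20.274 V

20.274 V


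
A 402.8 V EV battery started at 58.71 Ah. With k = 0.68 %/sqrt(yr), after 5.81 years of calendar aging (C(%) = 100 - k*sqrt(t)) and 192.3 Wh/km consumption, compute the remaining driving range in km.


Step 1: capacity retention = 100 - 0.68 * sqrt(5.81) = 100 - 0.68 * 2.4104 = 98.361%
Step 2: C_now = 58.71 * 98.361/100 = 57.748 Ah
Step 3: E_pack = V * C_now = 402.8 * 57.748 = 23261 Wh
Step 4: range = E_pack / consumption = 23261 / 192.3 = 121.0 km

121.0 km


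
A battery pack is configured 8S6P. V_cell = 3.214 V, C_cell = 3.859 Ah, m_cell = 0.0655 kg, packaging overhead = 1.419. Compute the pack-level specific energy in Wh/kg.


Step 1: V_pack = 8 * 3.214 = 25.712 V
Step 2: C_pack = 6 * 3.859 = 23.154 Ah
Step 3: E_pack = V_pack * C_pack = 25.712 * 23.154 = 595.34 Wh
Step 4: m_pack = 8 * 6 * 0.0655 * 1.419 = 4.4613 kg
Step 5: ED = E_pack / m_pack = 595.34 / 4.4613 = 133.4 Wh/kg

133.4 Wh/kg


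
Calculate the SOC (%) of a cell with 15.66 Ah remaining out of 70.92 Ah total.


SOC = (remaining / total) * 100 = (15.66 / 70.92) * 100 = 22.08%

22.08%


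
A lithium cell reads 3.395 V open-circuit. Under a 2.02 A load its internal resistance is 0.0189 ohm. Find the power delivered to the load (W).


Step 1: V_terminal = OCV - I*R = 3.395 - 2.02 * 0.0189 = 3.3568 V
Step 2: P_out = V_terminal * I = 3.3568 * 2.02 = 6.781 W

6.781 W


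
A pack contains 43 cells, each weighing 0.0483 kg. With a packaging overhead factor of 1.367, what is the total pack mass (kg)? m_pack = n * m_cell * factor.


m_pack = n * m_cell * overhead = 43 * 0.0483 * 1.367 = 2.839 kg

2.839 kg


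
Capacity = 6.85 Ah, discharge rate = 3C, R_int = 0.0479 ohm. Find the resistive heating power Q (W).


Step 1: I = C_rate * capacity = 3 * 6.85 = 20.55 A
Step 2: Q = I^2 * R = 20.55^2 * 0.0479 = 422.3 * 0.0479 = 20.23 W

20.23 W


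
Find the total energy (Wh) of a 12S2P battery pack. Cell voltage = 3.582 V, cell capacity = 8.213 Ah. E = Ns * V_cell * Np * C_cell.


V_pack = 12 * 3.582 = 42.984 V
C_pack = 2 * 8.213 = 16.426 Ah
E = V_pack * C_pack = 42.984 * 16.426 = 706.1 Wh

706.1 Wh


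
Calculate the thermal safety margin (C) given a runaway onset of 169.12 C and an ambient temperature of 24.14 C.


margin = T_onset - T_ambient = 169.12 - 24.14 = 144.98 C

144.98 C


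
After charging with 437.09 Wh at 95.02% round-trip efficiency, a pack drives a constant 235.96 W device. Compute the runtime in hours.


Step 1: E_discharge = eta/100 * E_charge = 95.02/100 * 437.09 = 415.32 Wh
Step 2: t = E_discharge / P = 415.32 / 235.96 = 1.760 hr

1.760 hr


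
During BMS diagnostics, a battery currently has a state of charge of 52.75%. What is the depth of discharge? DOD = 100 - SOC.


DOD = 100 - SOC = 100 - 52.75 = 47.25%

47.25%


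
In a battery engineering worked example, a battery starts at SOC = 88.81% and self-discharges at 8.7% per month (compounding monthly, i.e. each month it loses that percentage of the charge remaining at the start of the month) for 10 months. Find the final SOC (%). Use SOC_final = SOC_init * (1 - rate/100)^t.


decay = (1 - 8.7/100)^10 = 0.40245
SOC_final = 88.81 * 0.40245 = 35.74%

35.74%


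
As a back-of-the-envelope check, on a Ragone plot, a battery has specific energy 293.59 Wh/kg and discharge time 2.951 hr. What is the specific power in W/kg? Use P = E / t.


P_specific = E / t = 293.59 / 2.951 = 99.49 W/kg

99.49 W/kg


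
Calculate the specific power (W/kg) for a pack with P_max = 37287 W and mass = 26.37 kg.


Specific power = 37287 W / 26.37 kg = 1414 W/kg

1414 W/kg


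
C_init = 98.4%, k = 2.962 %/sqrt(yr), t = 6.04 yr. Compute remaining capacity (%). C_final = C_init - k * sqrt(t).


sqrt(t) = sqrt(6.04) = 2.4576
C_final = 98.4 - 2.962 * 2.4576 = 91.12%

91.12%


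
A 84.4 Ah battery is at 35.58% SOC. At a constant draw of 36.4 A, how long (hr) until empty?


Step 1: remaining = SOC/100 * C_total = 35.58/100 * 84.4 = 30.03 Ah
Step 2: t = remaining / I = 30.03 / 36.4 = 0.8250 hr

0.8250 hr


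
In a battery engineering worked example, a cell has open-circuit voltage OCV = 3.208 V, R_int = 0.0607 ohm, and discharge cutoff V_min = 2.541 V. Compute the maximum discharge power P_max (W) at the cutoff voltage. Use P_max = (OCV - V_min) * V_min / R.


P_max = (OCV - V_min) * V_min / R = (3.208 - 2.541) * 2.541 / 0.0607 = 0.667 * 2.541 / 0.0607 = 27.92 W

27.92 W


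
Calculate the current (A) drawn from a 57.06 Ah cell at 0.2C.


I = C_rate * capacity = 0.2 * 57.06 = 11.412 A

11.412 A


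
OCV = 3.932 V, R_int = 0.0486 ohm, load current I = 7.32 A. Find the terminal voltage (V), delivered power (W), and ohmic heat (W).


Step 1: V_terminal = OCV - I*R = 3.932 - 7.32 * 0.0486 = 3.5762 V
Step 2: P_out = V_terminal * I = 3.5762 * 7.32 = 26.18 W
Step 3: Q = I^2 * R = 7.32^2 * 0.0486 = 2.604 W

V=3.5762 V, P=26.18 W, Q=2.604 W


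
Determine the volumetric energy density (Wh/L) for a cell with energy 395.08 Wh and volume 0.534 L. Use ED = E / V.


Volumetric ED = 395.08 Wh / 0.534 L = 739.9 Wh/L

739.9 Wh/L


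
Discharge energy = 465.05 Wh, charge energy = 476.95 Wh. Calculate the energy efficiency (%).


eta_e = E_dis / E_chg * 100 = 465.05 / 476.95 * 100 = 97.50%

97.50%


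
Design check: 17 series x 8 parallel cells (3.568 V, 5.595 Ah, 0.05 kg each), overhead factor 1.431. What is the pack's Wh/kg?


Step 1: V_pack = 17 * 3.568 = 60.656 V
Step 2: C_pack = 8 * 5.595 = 44.76 Ah
Step 3: E_pack = V_pack * C_pack = 60.656 * 44.76 = 2715 Wh
Step 4: m_pack = 17 * 8 * 0.05 * 1.431 = 9.7308 kg
Step 5: ED = E_pack / m_pack = 2715 / 9.7308 = 279.0 Wh/kg

279.0 Wh/kg


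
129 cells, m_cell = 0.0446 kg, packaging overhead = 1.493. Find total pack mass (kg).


Cell mass sum = 129 * 0.0446 = 5.7534 kg
With overhead 1.493: m_pack = 5.7534 * 1.493 = 8.590 kg

8.590 kg


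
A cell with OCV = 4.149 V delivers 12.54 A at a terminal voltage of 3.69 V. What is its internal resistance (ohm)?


R = (OCV - V) / I = (4.149 - 3.69) / 12.54 = 0.03660 ohm

0.03660 ohm


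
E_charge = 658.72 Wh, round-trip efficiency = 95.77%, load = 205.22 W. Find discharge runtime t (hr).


Step 1: E_discharge = eta/100 * E_charge = 95.77/100 * 658.72 = 630.86 Wh
Step 2: t = E_discharge / P = 630.86 / 205.22 = 3.074 hr

3.074 hr


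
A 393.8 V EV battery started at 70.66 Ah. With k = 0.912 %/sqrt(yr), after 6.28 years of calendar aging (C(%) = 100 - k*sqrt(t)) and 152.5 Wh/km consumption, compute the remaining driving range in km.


Step 1: capacity retention = 100 - 0.912 * sqrt(6.28) = 100 - 0.912 * 2.506 = 97.715%
Step 2: C_now = 70.66 * 97.715/100 = 69.045 Ah
Step 3: E_pack = V * C_now = 393.8 * 69.045 = 27190 Wh
Step 4: range = E_pack / consumption = 27190 / 152.5 = 178.3 km

178.3 km


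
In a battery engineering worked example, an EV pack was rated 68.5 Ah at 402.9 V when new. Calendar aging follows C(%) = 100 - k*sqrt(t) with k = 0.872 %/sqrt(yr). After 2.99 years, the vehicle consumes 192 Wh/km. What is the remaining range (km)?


Step 1: capacity retention = 100 - 0.872 * sqrt(2.99) = 100 - 0.872 * 1.7292 = 98.492%
Step 2: C_now = 68.5 * 98.492/100 = 67.467 Ah
Step 3: E_pack = V * C_now = 402.9 * 67.467 = 27182 Wh
Step 4: range = E_pack / consumption = 27182 / 192 = 141.6 km

141.6 km


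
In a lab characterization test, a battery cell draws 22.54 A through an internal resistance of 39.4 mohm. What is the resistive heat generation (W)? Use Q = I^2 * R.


Convert: R = 39.4 mohm = 0.0394 ohm
Q = I^2 * R = 22.54^2 * 0.0394 = 20.02 W

20.02 W


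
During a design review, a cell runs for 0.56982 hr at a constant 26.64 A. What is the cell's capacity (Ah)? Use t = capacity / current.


C = I * t = 26.64 * 0.56982 = 15.18 Ah

15.18 Ah


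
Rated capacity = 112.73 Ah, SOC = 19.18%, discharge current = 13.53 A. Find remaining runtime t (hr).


Step 1: remaining = SOC/100 * C_total = 19.18/100 * 112.73 = 21.622 Ah
Step 2: t = remaining / I = 21.622 / 13.53 = 1.598 hr

1.598 hr


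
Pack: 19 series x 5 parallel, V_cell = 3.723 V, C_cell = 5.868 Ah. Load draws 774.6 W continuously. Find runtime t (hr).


Step 1: E_pack = Ns * V_cell * Np * C_cell = 19 * 3.723 * 5 * 5.868 = 2075.4 Wh
Step 2: t = E_pack / P = 2075.4 / 774.6 = 2.679 hr

2.679 hr


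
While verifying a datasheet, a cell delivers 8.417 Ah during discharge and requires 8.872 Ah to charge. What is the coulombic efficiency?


eta_c = Q_dis / Q_chg * 100 = 8.417 / 8.872 * 100 = 94.87%

94.87%


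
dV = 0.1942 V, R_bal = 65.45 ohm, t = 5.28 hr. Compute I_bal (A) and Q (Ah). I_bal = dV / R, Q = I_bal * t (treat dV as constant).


First, Ohm's law: I_bal = 0.1942 V / 65.45 ohm = 0.0029672 A
Then Q = I * t = 0.0029672 A * 5.28 hr = 0.01567 Ah

I=0.0029672 A, Q=0.01567 Ah


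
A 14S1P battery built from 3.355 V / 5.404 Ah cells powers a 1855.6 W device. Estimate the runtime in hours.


Step 1: E_pack = Ns * V_cell * Np * C_cell = 14 * 3.355 * 1 * 5.404 = 253.83 Wh
Step 2: t = E_pack / P = 253.83 / 1855.6 = 0.1368 hr

0.1368 hr


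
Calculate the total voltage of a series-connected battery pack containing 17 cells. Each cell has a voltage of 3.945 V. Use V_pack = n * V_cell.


V_pack = n * V_cell = 17 * 3.945 = 67.065 V

67.065 V


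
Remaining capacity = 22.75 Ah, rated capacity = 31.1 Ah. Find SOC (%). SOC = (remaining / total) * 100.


SOC% = 22.75 / 31.1 * 100 = 73.15%

73.15%


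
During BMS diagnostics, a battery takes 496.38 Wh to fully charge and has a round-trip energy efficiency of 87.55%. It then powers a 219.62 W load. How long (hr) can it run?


Step 1: E_discharge = eta/100 * E_charge = 87.55/100 * 496.38 = 434.58 Wh
Step 2: t = E_discharge / P = 434.58 / 219.62 = 1.979 hr

1.979 hr


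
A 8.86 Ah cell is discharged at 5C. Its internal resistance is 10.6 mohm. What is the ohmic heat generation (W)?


Convert: R = 10.6 mohm = 0.0106 ohm
Step 1: I = C_rate * capacity = 5 * 8.86 = 44.3 A
Step 2: Q = I^2 * R = 44.3^2 * 0.0106 = 1962.5 * 0.0106 = 20.80 W

20.80 W


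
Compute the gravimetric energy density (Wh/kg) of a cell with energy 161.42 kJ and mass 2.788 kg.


Convert: E = 161.42 kJ = 44.839 Wh
ED = E / m = 44.839 / 2.788 = 16.08 Wh/kg

16.08 Wh/kg


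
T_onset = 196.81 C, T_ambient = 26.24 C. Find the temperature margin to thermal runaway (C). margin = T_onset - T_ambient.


Safety margin = 196.81 C - 26.24 C = 170.57 C

170.57 C


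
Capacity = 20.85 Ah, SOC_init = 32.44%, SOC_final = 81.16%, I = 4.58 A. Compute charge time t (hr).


Step 1: dSOC = 81.16% - 32.44% = 48.72%
Step 2: delta_Ah = 20.85 * 48.72 / 100 = 10.158 Ah
Step 3: t = 10.158 / 4.58 = 2.218 hr

2.218 hr


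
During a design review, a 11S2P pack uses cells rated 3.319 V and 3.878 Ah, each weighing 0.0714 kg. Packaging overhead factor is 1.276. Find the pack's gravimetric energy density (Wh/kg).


Step 1: V_pack = 11 * 3.319 = 36.509 V
Step 2: C_pack = 2 * 3.878 = 7.756 Ah
Step 3: E_pack = V_pack * C_pack = 36.509 * 7.756 = 283.16 Wh
Step 4: m_pack = 11 * 2 * 0.0714 * 1.276 = 2.0043 kg
Step 5: ED = E_pack / m_pack = 283.16 / 2.0043 = 141.3 Wh/kg

141.3 Wh/kg


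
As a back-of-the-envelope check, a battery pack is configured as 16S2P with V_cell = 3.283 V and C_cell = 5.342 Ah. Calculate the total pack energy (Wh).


E = Ns * Vcell * Np * Ccell = 16 * 3.283 * 2 * 5.342 = 561.2 Wh

561.2 Wh


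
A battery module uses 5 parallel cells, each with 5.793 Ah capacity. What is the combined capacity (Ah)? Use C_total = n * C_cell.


C_total = 5 * 5.793 = 28.965 Ah

28.965 Ah


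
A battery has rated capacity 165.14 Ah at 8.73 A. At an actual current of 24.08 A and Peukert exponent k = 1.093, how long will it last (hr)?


t_rated = C / I_rated = 165.14 / 8.73 = 18.916 hr
(I_rated/I)^k = (0.36254)^1.093 = 0.3299
t = t_rated * (I_rated/I)^k = 18.916 * 0.3299 = 6.240 hr

6.240 hr


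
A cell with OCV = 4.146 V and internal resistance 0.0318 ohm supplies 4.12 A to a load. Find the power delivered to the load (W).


Step 1: V_terminal = OCV - I*R = 4.146 - 4.12 * 0.0318 = 4.015 V
Step 2: P_out = V_terminal * I = 4.015 * 4.12 = 16.54 W

16.54 W


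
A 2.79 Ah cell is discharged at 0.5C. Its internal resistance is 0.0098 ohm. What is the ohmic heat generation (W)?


Step 1: I = C_rate * capacity = 0.5 * 2.79 = 1.395 A
Step 2: Q = I^2 * R = 1.395^2 * 0.0098 = 1.946 * 0.0098 = 0.01907 W

0.01907 W


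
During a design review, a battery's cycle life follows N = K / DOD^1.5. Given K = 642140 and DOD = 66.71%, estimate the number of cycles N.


Step 1: DOD^1.5 = 66.71^1.5 = 544.86
Step 2: N = 642140 / 544.86 = 1179 cycles

1179 cycles


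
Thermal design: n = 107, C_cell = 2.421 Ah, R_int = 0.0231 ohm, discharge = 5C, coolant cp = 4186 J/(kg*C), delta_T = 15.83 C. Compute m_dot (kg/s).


Step 1: I = 5 * 2.421 = 12.105 A
Step 2: Q_cell = I^2 * R = 12.105^2 * 0.0231 = 3.3849 W
Step 3: Q_total = 107 * 3.3849 = 362.18 W
Step 4: m_dot = Q_total / (cp * dT) = 362.18 / (4186 * 15.83) = 0.005466 kg/s

0.005466 kg/s


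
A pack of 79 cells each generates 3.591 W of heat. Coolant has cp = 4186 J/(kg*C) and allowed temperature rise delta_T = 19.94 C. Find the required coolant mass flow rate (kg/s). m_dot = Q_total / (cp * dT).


Q_total = 79 * 3.591 = 283.69 W
m_dot = Q_total / (cp * dT) = 283.69 / (4186 * 19.94) = 0.003399 kg/s

0.003399 kg/s


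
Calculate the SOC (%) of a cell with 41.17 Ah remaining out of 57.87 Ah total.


SOC = (remaining / total) * 100 = (41.17 / 57.87) * 100 = 71.14%

71.14%


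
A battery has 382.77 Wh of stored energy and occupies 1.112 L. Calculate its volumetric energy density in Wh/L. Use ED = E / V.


Volumetric ED = 382.77 Wh / 1.112 L = 344.2 Wh/L

344.2 Wh/L


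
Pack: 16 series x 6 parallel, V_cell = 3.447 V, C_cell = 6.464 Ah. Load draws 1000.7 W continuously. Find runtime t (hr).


Step 1: E_pack = Ns * V_cell * Np * C_cell = 16 * 3.447 * 6 * 6.464 = 2139 Wh
Step 2: t = E_pack / P = 2139 / 1000.7 = 2.138 hr

2.138 hr


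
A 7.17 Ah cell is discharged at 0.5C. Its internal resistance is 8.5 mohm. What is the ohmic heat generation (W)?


Convert: R = 8.5 mohm = 0.0085 ohm
Step 1: I = C_rate * capacity = 0.5 * 7.17 = 3.585 A
Step 2: Q = I^2 * R = 3.585^2 * 0.0085 = 12.852 * 0.0085 = 0.1092 W

0.1092 W
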